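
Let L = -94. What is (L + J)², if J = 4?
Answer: 8100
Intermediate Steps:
(L + J)² = (-94 + 4)² = (-90)² = 8100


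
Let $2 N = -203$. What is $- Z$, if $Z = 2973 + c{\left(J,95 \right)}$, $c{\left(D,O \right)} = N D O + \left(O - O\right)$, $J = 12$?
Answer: $112737$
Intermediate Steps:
$N = - \frac{203}{2}$ ($N = \frac{1}{2} \left(-203\right) = - \frac{203}{2} \approx -101.5$)
$c{\left(D,O \right)} = - \frac{203 D O}{2}$ ($c{\left(D,O \right)} = - \frac{203 D}{2} O + \left(O - O\right) = - \frac{203 D O}{2} + 0 = - \frac{203 D O}{2}$)
$Z = -112737$ ($Z = 2973 - 1218 \cdot 95 = 2973 - 115710 = -112737$)
$- Z = \left(-1\right) \left(-112737\right) = 112737$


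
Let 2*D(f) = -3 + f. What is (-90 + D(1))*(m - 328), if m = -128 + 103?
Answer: 32123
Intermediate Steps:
D(f) = -3/2 + f/2 (D(f) = (-3 + f)/2 = -3/2 + f/2)
m = -25
(-90 + D(1))*(m - 328) = (-90 + (-3/2 + (½)*1))*(-25 - 328) = (-90 + (-3/2 + ½))*(-353) = (-90 - 1)*(-353) = -91*(-353) = 32123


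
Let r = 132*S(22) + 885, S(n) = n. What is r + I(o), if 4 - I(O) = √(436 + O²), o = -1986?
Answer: 3793 - 2*√986158 ≈ 1806.9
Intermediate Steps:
I(O) = 4 - √(436 + O²)
r = 3789 (r = 132*22 + 885 = 2904 + 885 = 3789)
r + I(o) = 3789 + (4 - √(436 + (-1986)²)) = 3789 + (4 - √(436 + 3944196)) = 3789 + (4 - √3944632) = 3789 + (4 - 2*√986158) = 3793 - 2*√986158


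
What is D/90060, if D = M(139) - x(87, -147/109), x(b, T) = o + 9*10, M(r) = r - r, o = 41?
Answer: -131/90060 ≈ -0.0014546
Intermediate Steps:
M(r) = 0
x(b, T) = 131 (x(b, T) = 41 + 9*10 = 41 + 90 = 131)
D = -131 (D = 0 - 1*131 = 0 - 131 = -131)
D/90060 = -131/90060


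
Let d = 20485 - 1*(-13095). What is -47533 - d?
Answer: -81113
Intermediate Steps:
d = 33580 (d = 20485 + 13095 = 33580)
-47533 - d = -47533 - 1*33580 = -47533 - 33580 = -81113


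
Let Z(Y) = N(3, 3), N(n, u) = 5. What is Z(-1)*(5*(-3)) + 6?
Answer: -69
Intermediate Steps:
Z(Y) = 5
Z(-1)*(5*(-3)) + 6 = 5*(5*(-3)) + 6 = 5*(-15) + 6 = -75 + 6 = -69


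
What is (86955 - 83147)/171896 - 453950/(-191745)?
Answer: 1969058854/824004963 ≈ 2.3896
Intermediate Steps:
(86955 - 83147)/171896 - 453950/(-191745) = 3808*(1/171896) - 453950*(-1/191745) = 476/21487 + 90790/38349 = 1969058854/824004963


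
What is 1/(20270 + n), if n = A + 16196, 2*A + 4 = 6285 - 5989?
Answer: 1/36612 ≈ 2.7313e-5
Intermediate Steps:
A = 146 (A = -2 + (6285 - 5989)/2 = -2 + (1/2)*296 = -2 + 148 = 146)
n = 16342 (n = 146 + 16196 = 16342)
1/(20270 + n) = 1/(20270 + 16342) = 1/36612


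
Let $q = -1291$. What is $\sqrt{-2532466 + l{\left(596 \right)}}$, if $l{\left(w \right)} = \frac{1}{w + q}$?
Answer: $\frac{i \sqrt{1223244390345}}{695} \approx 1591.4 i$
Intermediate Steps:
$l{\left(w \right)} = \frac{1}{-1291 + w}$ ($l{\left(w \right)} = \frac{1}{w - 1291} = \frac{1}{-1291 + w}$)
$\sqrt{-2532466 + l{\left(596 \right)}} = \sqrt{-2532466 + \frac{1}{-1291 + 596}} = \sqrt{-2532466 + \frac{1}{-695}} = \sqrt{-2532466 - \frac{1}{695}} = \sqrt{- \frac{1760063871}{695}} = \frac{i \sqrt{1223244390345}}{695}$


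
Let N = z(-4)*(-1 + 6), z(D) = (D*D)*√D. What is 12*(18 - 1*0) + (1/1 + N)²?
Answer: -25383 + 320*I ≈ -25383.0 + 320.0*I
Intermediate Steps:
z(D) = D^(5/2) (z(D) = D²*√D = D^(5/2))
N = 160*I (N = (-4)^(5/2)*(-1 + 6) = (32*I)*5 = 160*I ≈ 160.0*I)
12*(18 - 1*0) + (1/1 + N)² = 12*(18 - 1*0) + (1/1 + 160*I)² = 12*(18 + 0) + (1 + 160*I)² = 12*18 + (1 + 160*I)² = 216 + (1 + 160*I)²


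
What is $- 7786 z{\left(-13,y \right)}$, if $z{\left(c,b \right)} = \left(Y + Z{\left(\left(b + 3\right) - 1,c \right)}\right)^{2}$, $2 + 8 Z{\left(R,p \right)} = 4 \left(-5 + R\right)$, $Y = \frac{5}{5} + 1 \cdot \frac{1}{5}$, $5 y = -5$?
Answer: $- \frac{1716813}{200} \approx -8584.1$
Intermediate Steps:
$y = -1$ ($y = \frac{1}{5} \left(-5\right) = -1$)
$Y = \frac{6}{5}$ ($Y = 5 \cdot \frac{1}{5} + 1 \cdot \frac{1}{5} = 1 + \frac{1}{5} = \frac{6}{5} \approx 1.2$)
$Z{\left(R,p \right)} = - \frac{11}{4} + \frac{R}{2}$ ($Z{\left(R,p \right)} = - \frac{1}{4} + \frac{4 \left(-5 + R\right)}{8} = - \frac{1}{4} + \frac{-20 + 4 R}{8} = - \frac{1}{4} + \left(- \frac{5}{2} + \frac{R}{2}\right) = - \frac{11}{4} + \frac{R}{2}$)
$z{\left(c,b \right)} = \left(- \frac{11}{20} + \frac{b}{2}\right)^{2}$ ($z{\left(c,b \right)} = \left(\frac{6}{5} + \left(- \frac{11}{4} + \frac{\left(b + 3\right) - 1}{2}\right)\right)^{2} = \left(\frac{6}{5} + \left(- \frac{11}{4} + \frac{\left(3 + b\right) - 1}{2}\right)\right)^{2} = \left(\frac{6}{5} + \left(- \frac{11}{4} + \frac{2 + b}{2}\right)\right)^{2} = \left(\frac{6}{5} + \left(- \frac{11}{4} + \left(1 + \frac{b}{2}\right)\right)\right)^{2} = \left(\frac{6}{5} + \left(- \frac{7}{4} + \frac{b}{2}\right)\right)^{2} = \left(- \frac{11}{20} + \frac{b}{2}\right)^{2}$)
$- 7786 z{\left(-13,y \right)} = - 7786 \frac{\left(-11 + 10 \left(-1\right)\right)^{2}}{400} = - 7786 \frac{\left(-11 - 10\right)^{2}}{400} = - 7786 \frac{\left(-21\right)^{2}}{400} = - 7786 \cdot \frac{1}{400} \cdot 441 = \left(-7786\right) \frac{441}{400} = - \frac{1716813}{200}$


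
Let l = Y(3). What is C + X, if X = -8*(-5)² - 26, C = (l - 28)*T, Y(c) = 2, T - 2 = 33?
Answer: -1136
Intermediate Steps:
T = 35 (T = 2 + 33 = 35)
l = 2
C = -910 (C = (2 - 28)*35 = -26*35 = -910)
X = -226 (X = -8*25 - 26 = -200 - 26 = -226)
C + X = -910 - 226 = -1136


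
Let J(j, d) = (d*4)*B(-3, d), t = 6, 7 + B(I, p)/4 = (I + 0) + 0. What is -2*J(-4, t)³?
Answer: 1769472000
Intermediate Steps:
B(I, p) = -28 + 4*I (B(I, p) = -28 + 4*((I + 0) + 0) = -28 + 4*(I + 0) = -28 + 4*I)
J(j, d) = -160*d (J(j, d) = (d*4)*(-28 + 4*(-3)) = (4*d)*(-28 - 12) = (4*d)*(-40) = -160*d)
-2*J(-4, t)³ = -2*(-160*6)³ = -2*(-960)³ = -2*(-884736000) = 1769472000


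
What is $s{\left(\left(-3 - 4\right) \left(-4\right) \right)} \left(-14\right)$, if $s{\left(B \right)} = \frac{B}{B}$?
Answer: $-14$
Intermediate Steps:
$s{\left(B \right)} = 1$
$s{\left(\left(-3 - 4\right) \left(-4\right) \right)} \left(-14\right) = 1 \left(-14\right) = -14$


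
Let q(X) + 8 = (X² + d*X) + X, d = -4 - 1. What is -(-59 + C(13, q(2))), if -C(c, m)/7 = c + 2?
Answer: 164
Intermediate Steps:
d = -5
q(X) = -8 + X² - 4*X (q(X) = -8 + ((X² - 5*X) + X) = -8 + (X² - 4*X) = -8 + X² - 4*X)
C(c, m) = -14 - 7*c (C(c, m) = -7*(c + 2) = -7*(2 + c) = -14 - 7*c)
-(-59 + C(13, q(2))) = -(-59 + (-14 - 7*13)) = -(-59 + (-14 - 91)) = -(-59 - 105) = -1*(-164) = 164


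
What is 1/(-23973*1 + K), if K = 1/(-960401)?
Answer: -960401/23023693174 ≈ -4.1714e-5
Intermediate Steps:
K = -1/960401 ≈ -1.0412e-6
1/(-23973*1 + K) = 1/(-23973*1 - 1/960401) = 1/(-23973 - 1/960401) = 1/(-23023693174/960401) = -960401/23023693174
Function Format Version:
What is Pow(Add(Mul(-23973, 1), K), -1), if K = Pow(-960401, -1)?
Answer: Rational(-960401, 23023693174) ≈ -4.1714e-5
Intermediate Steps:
K = Rational(-1, 960401) ≈ -1.0412e-6
Pow(Add(Mul(-23973, 1), K), -1) = Pow(Add(Mul(-23973, 1), Rational(-1, 960401)), -1) = Pow(Add(-23973, Rational(-1, 960401)), -1) = Pow(Rational(-23023693174, 960401), -1) = Rational(-960401, 23023693174)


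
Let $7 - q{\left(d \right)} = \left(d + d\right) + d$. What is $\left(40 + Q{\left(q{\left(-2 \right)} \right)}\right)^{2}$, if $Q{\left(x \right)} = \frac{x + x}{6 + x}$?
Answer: $\frac{617796}{361} \approx 1711.3$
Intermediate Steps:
$q{\left(d \right)} = 7 - 3 d$ ($q{\left(d \right)} = 7 - \left(\left(d + d\right) + d\right) = 7 - \left(2 d + d\right) = 7 - 3 d$)
$Q{\left(x \right)} = \frac{2 x}{6 + x}$
$\left(40 + Q{\left(q{\left(-2 \right)} \right)}\right)^{2} = \left(40 + \frac{2 \left(7 - -6\right)}{6 + \left(7 - -6\right)}\right)^{2} = \left(40 + \frac{2 \left(7 + 6\right)}{6 + \left(7 + 6\right)}\right)^{2} = \left(40 + 2 \cdot 13 \frac{1}{6 + 13}\right)^{2} = \left(40 + 2 \cdot 13 \cdot \frac{1}{19}\right)^{2} = \left(40 + \frac{26}{19}\right)^{2} = \left(\frac{786}{19}\right)^{2} = \frac{617796}{361}$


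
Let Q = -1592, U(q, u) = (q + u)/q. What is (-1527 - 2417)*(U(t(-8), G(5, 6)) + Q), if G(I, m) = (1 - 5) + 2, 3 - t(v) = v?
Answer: 69031832/11 ≈ 6.2756e+6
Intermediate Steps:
t(v) = 3 - v
G(I, m) = -2 (G(I, m) = -4 + 2 = -2)
U(q, u) = (q + u)/q
(-1527 - 2417)*(U(t(-8), G(5, 6)) + Q) = (-1527 - 2417)*(((3 - 1*(-8)) - 2)/(3 - 1*(-8)) - 1592) = -3944*(((3 + 8) - 2)/(3 + 8) - 1592) = -3944*((11 - 2)/11 - 1592) = -3944*((1/11)*9 - 1592) = -3944*(9/11 - 1592) = -3944*(-17503/11) = 69031832/11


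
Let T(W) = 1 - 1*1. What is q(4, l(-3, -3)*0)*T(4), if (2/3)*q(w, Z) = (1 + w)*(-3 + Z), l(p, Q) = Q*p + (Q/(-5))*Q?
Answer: 0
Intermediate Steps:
T(W) = 0 (T(W) = 1 - 1 = 0)
l(p, Q) = -Q²/5 + Q*p (l(p, Q) = Q*p + (Q*(-⅕))*Q = Q*p + (-Q/5)*Q = Q*p - Q²/5 = -Q²/5 + Q*p)
q(w, Z) = 3*(1 + w)*(-3 + Z)/2 (q(w, Z) = 3*((1 + w)*(-3 + Z))/2 = 3*(1 + w)*(-3 + Z)/2)
q(4, l(-3, -3)*0)*T(4) = (-9/2 - 9/2*4 + 3*(((⅕)*(-3)*(-1*(-3) + 5*(-3)))*0)/2 + (3/2)*(((⅕)*(-3)*(-1*(-3) + 5*(-3)))*0)*4)*0 = (-9/2 - 18 + 3*(((⅕)*(-3)*(3 - 15))*0)/2 + (3/2)*(((⅕)*(-3)*(3 - 15))*0)*4)*0 = (-9/2 - 18 + 3*(((⅕)*(-3)*(-12))*0)/2 + (3/2)*(((⅕)*(-3)*(-12))*0)*4)*0 = (-9/2 - 18 + 3*((36/5)*0)/2 + (3/2)*((36/5)*0)*4)*0 = (-9/2 - 18 + (3/2)*0 + (3/2)*0*4)*0 = (-9/2 - 18 + 0 + 0)*0 = -45/2*0 = 0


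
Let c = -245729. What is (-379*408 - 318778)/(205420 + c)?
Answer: 473410/40309 ≈ 11.745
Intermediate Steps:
(-379*408 - 318778)/(205420 + c) = (-379*408 - 318778)/(205420 - 245729) = (-154632 - 318778)/(-40309) = -473410*(-1/40309) = 473410/40309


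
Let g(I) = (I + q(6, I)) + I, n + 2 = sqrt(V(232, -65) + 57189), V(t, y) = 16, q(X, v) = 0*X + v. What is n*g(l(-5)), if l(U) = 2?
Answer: -12 + 6*sqrt(57205) ≈ 1423.1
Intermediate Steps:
q(X, v) = v (q(X, v) = 0 + v = v)
n = -2 + sqrt(57205) (n = -2 + sqrt(16 + 57189) = -2 + sqrt(57205) ≈ 237.18)
g(I) = 3*I (g(I) = (I + I) + I = 2*I + I = 3*I)
n*g(l(-5)) = (-2 + sqrt(57205))*(3*2) = (-2 + sqrt(57205))*6 = -12 + 6*sqrt(57205)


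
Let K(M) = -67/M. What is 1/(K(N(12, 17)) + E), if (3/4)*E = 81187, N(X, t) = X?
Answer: 4/432975 ≈ 9.2384e-6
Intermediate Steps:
E = 324748/3 (E = (4/3)*81187 = 324748/3 ≈ 1.0825e+5)
1/(K(N(12, 17)) + E) = 1/(-67/12 + 324748/3) = 1/(432975/4) = 4/432975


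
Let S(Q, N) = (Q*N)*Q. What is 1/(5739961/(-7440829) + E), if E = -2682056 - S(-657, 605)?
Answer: -7440829/1963111696002090 ≈ -3.7903e-9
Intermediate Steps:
S(Q, N) = N*Q² (S(Q, N) = (N*Q)*Q = N*Q²)
E = -263829701 (E = -2682056 - 605*(-657)² = -2682056 - 605*431649 = -2682056 - 1*261147645 = -2682056 - 261147645 = -263829701)
1/(5739961/(-7440829) + E) = 1/(5739961/(-7440829) - 263829701) = 1/(5739961*(-1/7440829) - 263829701) = 1/(-5739961/7440829 - 263829701) = 1/(-1963111696002090/7440829) = -7440829/1963111696002090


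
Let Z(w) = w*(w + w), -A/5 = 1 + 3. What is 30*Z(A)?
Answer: 24000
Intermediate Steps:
A = -20 (A = -5*(1 + 3) = -5*4 = -20)
Z(w) = 2*w**2 (Z(w) = w*(2*w) = 2*w**2)
30*Z(A) = 30*(2*(-20)**2) = 30*(2*400) = 30*800 = 24000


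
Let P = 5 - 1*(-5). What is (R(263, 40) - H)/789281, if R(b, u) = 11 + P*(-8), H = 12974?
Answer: -13043/789281 ≈ -0.016525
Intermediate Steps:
P = 10 (P = 5 + 5 = 10)
R(b, u) = -69 (R(b, u) = 11 + 10*(-8) = 11 - 80 = -69)
(R(263, 40) - H)/789281 = (-69 - 1*12974)/789281 = (-69 - 12974)*(1/789281) = -13043*1/789281 = -13043/789281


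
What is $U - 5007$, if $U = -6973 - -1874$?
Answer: $-10106$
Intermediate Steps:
$U = -5099$ ($U = -6973 + 1874 = -5099$)
$U - 5007 = -5099 - 5007 = -10106$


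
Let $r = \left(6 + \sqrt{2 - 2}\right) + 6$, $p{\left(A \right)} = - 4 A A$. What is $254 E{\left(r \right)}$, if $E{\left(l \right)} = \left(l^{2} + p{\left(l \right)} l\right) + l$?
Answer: $-1716024$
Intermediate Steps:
$p{\left(A \right)} = - 4 A^{2}$
$r = 12$ ($r = \left(6 + \sqrt{0}\right) + 6 = \left(6 + 0\right) + 6 = 6 + 6 = 12$)
$E{\left(l \right)} = l + l^{2} - 4 l^{3}$ ($E{\left(l \right)} = \left(l^{2} + - 4 l^{2} l\right) + l = \left(l^{2} - 4 l^{3}\right) + l = l + l^{2} - 4 l^{3}$)
$254 E{\left(r \right)} = 254 \cdot 12 \left(1 + 12 - 4 \cdot 12^{2}\right) = 254 \cdot 12 \left(1 + 12 - 576\right) = 254 \cdot 12 \left(-563\right) = 254 \left(-6756\right) = -1716024$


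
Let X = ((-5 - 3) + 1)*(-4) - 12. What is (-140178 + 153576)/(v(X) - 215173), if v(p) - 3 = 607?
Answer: -4466/71521 ≈ -0.062443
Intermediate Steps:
X = 16 (X = (-8 + 1)*(-4) - 12 = -7*(-4) - 12 = 28 - 12 = 16)
v(p) = 610 (v(p) = 3 + 607 = 610)
(-140178 + 153576)/(v(X) - 215173) = (-140178 + 153576)/(610 - 215173) = 13398/(-214563) = 13398*(-1/214563) = -4466/71521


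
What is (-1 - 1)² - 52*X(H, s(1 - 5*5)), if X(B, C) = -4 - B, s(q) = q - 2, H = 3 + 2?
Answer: 472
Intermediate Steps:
H = 5
s(q) = -2 + q
(-1 - 1)² - 52*X(H, s(1 - 5*5)) = (-1 - 1)² - 52*(-4 - 1*5) = (-2)² - 52*(-4 - 5) = 4 - 52*(-9) = 4 + 468 = 472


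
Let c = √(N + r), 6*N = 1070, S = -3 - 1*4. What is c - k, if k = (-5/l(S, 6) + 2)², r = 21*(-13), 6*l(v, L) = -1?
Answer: -1024 + 2*I*√213/3 ≈ -1024.0 + 9.7297*I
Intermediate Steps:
S = -7 (S = -3 - 4 = -7)
N = 535/3 (N = (⅙)*1070 = 535/3 ≈ 178.33)
l(v, L) = -⅙ (l(v, L) = (⅙)*(-1) = -⅙)
r = -273
c = 2*I*√213/3 (c = √(535/3 - 273) = √(-284/3) = 2*I*√213/3 ≈ 9.7297*I)
k = 1024 (k = (-5/(-⅙) + 2)² = (-5*(-6) + 2)² = (30 + 2)² = 32² = 1024)
c - k = 2*I*√213/3 - 1*1024 = 2*I*√213/3 - 1024 = -1024 + 2*I*√213/3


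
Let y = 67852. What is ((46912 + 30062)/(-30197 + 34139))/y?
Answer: 12829/44578764 ≈ 0.00028778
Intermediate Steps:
((46912 + 30062)/(-30197 + 34139))/y = ((46912 + 30062)/(-30197 + 34139))/67852 = (76974/3942)*(1/67852) = (76974*(1/3942))*(1/67852) = (12829/657)*(1/67852) = 12829/44578764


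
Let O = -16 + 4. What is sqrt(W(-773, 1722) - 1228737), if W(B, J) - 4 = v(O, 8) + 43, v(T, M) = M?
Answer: I*sqrt(1228682) ≈ 1108.5*I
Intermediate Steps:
O = -12
W(B, J) = 55 (W(B, J) = 4 + (8 + 43) = 4 + 51 = 55)
sqrt(W(-773, 1722) - 1228737) = sqrt(55 - 1228737) = sqrt(-1228682) = I*sqrt(1228682)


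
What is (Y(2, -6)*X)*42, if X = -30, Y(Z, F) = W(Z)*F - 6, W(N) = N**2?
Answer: 37800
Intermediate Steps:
Y(Z, F) = -6 + F*Z**2 (Y(Z, F) = Z**2*F - 6 = F*Z**2 - 6 = -6 + F*Z**2)
(Y(2, -6)*X)*42 = ((-6 - 6*2**2)*(-30))*42 = ((-6 - 6*4)*(-30))*42 = ((-6 - 24)*(-30))*42 = -30*(-30)*42 = 900*42 = 37800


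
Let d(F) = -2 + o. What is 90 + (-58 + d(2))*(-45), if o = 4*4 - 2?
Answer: 2160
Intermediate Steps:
o = 14 (o = 16 - 2 = 14)
d(F) = 12 (d(F) = -2 + 14 = 12)
90 + (-58 + d(2))*(-45) = 90 + (-58 + 12)*(-45) = 90 - 46*(-45) = 90 + 2070 = 2160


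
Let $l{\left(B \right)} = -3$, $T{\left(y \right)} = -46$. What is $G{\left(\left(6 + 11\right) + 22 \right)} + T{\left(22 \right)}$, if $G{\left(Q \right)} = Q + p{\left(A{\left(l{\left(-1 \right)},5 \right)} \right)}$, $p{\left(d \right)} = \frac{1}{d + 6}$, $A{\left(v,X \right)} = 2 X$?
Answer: $- \frac{111}{16} \approx -6.9375$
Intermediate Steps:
$p{\left(d \right)} = \frac{1}{6 + d}$
$G{\left(Q \right)} = \frac{1}{16} + Q$ ($G{\left(Q \right)} = Q + \frac{1}{6 + 2 \cdot 5} = Q + \frac{1}{6 + 10} = Q + \frac{1}{16} = \frac{1}{16} + Q$)
$G{\left(\left(6 + 11\right) + 22 \right)} + T{\left(22 \right)} = \left(\frac{1}{16} + \left(\left(6 + 11\right) + 22\right)\right) - 46 = \left(\frac{1}{16} + \left(17 + 22\right)\right) - 46 = \left(\frac{1}{16} + 39\right) - 46 = \frac{625}{16} - 46 = - \frac{111}{16}$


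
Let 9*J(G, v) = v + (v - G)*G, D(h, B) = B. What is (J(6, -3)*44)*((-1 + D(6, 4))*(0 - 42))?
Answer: 35112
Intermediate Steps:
J(G, v) = v/9 + G*(v - G)/9 (J(G, v) = (v + (v - G)*G)/9 = (v + G*(v - G))/9 = v/9 + G*(v - G)/9)
(J(6, -3)*44)*((-1 + D(6, 4))*(0 - 42)) = ((-⅑*6² + (⅑)*(-3) + (⅑)*6*(-3))*44)*((-1 + 4)*(0 - 42)) = ((-⅑*36 - ⅓ - 2)*44)*(3*(-42)) = ((-4 - ⅓ - 2)*44)*(-126) = -19/3*44*(-126) = -836/3*(-126) = 35112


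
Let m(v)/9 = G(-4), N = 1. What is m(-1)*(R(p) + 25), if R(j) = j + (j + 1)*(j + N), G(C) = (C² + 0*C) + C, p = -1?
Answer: 2592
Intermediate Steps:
G(C) = C + C² (G(C) = (C² + 0) + C = C² + C = C + C²)
m(v) = 108 (m(v) = 9*(-4*(1 - 4)) = 9*(-4*(-3)) = 9*12 = 108)
R(j) = j + (1 + j)² (R(j) = j + (j + 1)*(j + 1) = j + (1 + j)*(1 + j) = j + (1 + j)²)
m(-1)*(R(p) + 25) = 108*((1 + (-1)² + 3*(-1)) + 25) = 108*((1 + 1 - 3) + 25) = 108*(-1 + 25) = 108*24 = 2592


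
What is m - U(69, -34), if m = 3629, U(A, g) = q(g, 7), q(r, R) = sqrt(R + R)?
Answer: 3629 - sqrt(14) ≈ 3625.3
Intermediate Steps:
q(r, R) = sqrt(2)*sqrt(R) (q(r, R) = sqrt(2*R) = sqrt(2)*sqrt(R))
U(A, g) = sqrt(14) (U(A, g) = sqrt(2)*sqrt(7) = sqrt(14))
m - U(69, -34) = 3629 - sqrt(14)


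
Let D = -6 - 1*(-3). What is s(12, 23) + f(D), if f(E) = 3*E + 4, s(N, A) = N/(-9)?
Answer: -19/3 ≈ -6.3333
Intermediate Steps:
s(N, A) = -N/9 (s(N, A) = N*(-⅑) = -N/9)
D = -3 (D = -6 + 3 = -3)
f(E) = 4 + 3*E
s(12, 23) + f(D) = -⅑*12 + (4 + 3*(-3)) = -4/3 + (4 - 9) = -4/3 - 5 = -19/3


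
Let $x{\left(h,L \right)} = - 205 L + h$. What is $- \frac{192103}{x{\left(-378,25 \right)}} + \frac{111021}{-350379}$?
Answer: $\frac{22232636158}{642711879} \approx 34.592$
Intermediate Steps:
$x{\left(h,L \right)} = h - 205 L$
$- \frac{192103}{x{\left(-378,25 \right)}} + \frac{111021}{-350379} = - \frac{192103}{-378 - 5125} + \frac{111021}{-350379} = - \frac{192103}{-378 - 5125} + 111021 \left(- \frac{1}{350379}\right) = - \frac{192103}{-5503} - \frac{37007}{116793} = \left(-192103\right) \left(- \frac{1}{5503}\right) - \frac{37007}{116793} = \frac{192103}{5503} - \frac{37007}{116793} = \frac{22232636158}{642711879}$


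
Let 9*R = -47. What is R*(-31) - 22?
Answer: 1259/9 ≈ 139.89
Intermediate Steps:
R = -47/9 (R = (⅑)*(-47) = -47/9 ≈ -5.2222)
R*(-31) - 22 = -47/9*(-31) - 22 = 1457/9 - 22 = 1259/9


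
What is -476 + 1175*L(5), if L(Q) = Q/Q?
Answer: 699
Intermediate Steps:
L(Q) = 1
-476 + 1175*L(5) = -476 + 1175*1 = -476 + 1175 = 699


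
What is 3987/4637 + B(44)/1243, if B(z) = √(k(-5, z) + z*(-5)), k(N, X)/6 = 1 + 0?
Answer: 3987/4637 + I*√214/1243 ≈ 0.85982 + 0.011769*I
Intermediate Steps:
k(N, X) = 6 (k(N, X) = 6*(1 + 0) = 6*1 = 6)
B(z) = √(6 - 5*z) (B(z) = √(6 + z*(-5)) = √(6 - 5*z))
3987/4637 + B(44)/1243 = 3987/4637 + √(6 - 5*44)/1243 = 3987*(1/4637) + √(6 - 220)*(1/1243) = 3987/4637 + √(-214)*(1/1243) = 3987/4637 + (I*√214)*(1/1243) = 3987/4637 + I*√214/1243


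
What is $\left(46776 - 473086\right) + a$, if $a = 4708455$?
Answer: $4282145$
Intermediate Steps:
$\left(46776 - 473086\right) + a = \left(46776 - 473086\right) + 4708455 = -426310 + 4708455 = 4282145$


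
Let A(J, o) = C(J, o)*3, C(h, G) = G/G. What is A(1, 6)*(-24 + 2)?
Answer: -66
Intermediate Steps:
C(h, G) = 1
A(J, o) = 3 (A(J, o) = 1*3 = 3)
A(1, 6)*(-24 + 2) = 3*(-24 + 2) = 3*(-22) = -66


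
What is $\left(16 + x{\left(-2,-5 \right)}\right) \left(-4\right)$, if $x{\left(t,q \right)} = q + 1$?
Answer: $-48$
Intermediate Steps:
$x{\left(t,q \right)} = 1 + q$
$\left(16 + x{\left(-2,-5 \right)}\right) \left(-4\right) = \left(16 + \left(1 - 5\right)\right) \left(-4\right) = \left(16 - 4\right) \left(-4\right) = 12 \left(-4\right) = -48$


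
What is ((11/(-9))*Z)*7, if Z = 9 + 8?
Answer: -1309/9 ≈ -145.44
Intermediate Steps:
Z = 17
((11/(-9))*Z)*7 = ((11/(-9))*17)*7 = ((11*(-1/9))*17)*7 = -11/9*17*7 = -187/9*7 = -1309/9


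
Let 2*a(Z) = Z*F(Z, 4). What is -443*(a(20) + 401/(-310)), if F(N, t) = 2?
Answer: -2568957/310 ≈ -8287.0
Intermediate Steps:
a(Z) = Z (a(Z) = (Z*2)/2 = (2*Z)/2 = Z)
-443*(a(20) + 401/(-310)) = -443*(20 + 401/(-310)) = -443*(20 + 401*(-1/310)) = -443*(20 - 401/310) = -443*5799/310 = -2568957/310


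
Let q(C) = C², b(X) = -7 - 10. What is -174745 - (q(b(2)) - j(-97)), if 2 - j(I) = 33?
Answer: -175065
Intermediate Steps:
b(X) = -17
j(I) = -31 (j(I) = 2 - 1*33 = 2 - 33 = -31)
-174745 - (q(b(2)) - j(-97)) = -174745 - ((-17)² - 1*(-31)) = -174745 - (289 + 31) = -174745 - 1*320 = -174745 - 320 = -175065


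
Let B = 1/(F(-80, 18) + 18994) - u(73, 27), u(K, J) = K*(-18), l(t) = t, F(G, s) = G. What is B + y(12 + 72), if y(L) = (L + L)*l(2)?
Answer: 31208101/18914 ≈ 1650.0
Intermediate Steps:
u(K, J) = -18*K
y(L) = 4*L (y(L) = (L + L)*2 = (2*L)*2 = 4*L)
B = 24852997/18914 (B = 1/(-80 + 18994) - (-18)*73 = 1/18914 - 1*(-1314) = 1/18914 + 1314 = 24852997/18914 ≈ 1314.0)
B + y(12 + 72) = 24852997/18914 + 4*(12 + 72) = 24852997/18914 + 4*84 = 24852997/18914 + 336 = 31208101/18914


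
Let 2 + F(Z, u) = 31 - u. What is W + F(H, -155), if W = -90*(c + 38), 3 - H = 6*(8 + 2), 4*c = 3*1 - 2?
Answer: -6517/2 ≈ -3258.5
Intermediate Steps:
c = ¼ (c = (3*1 - 2)/4 = (3 - 2)/4 = (¼)*1 = ¼ ≈ 0.25000)
H = -57 (H = 3 - 6*(8 + 2) = 3 - 6*10 = 3 - 1*60 = 3 - 60 = -57)
F(Z, u) = 29 - u (F(Z, u) = -2 + (31 - u) = 29 - u)
W = -6885/2 (W = -90*(¼ + 38) = -90*153/4 = -6885/2 ≈ -3442.5)
W + F(H, -155) = -6885/2 + (29 - 1*(-155)) = -6885/2 + (29 + 155) = -6885/2 + 184 = -6517/2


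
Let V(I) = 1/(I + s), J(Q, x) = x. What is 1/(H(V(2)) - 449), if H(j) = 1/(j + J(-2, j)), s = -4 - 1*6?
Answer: -1/453 ≈ -0.0022075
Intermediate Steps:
s = -10 (s = -4 - 6 = -10)
V(I) = 1/(-10 + I) (V(I) = 1/(I - 10) = 1/(-10 + I))
H(j) = 1/(2*j) (H(j) = 1/(j + j) = 1/(2*j))
1/(H(V(2)) - 449) = 1/(1/(2*(1/(-10 + 2))) - 449) = 1/(1/(2*(1/(-8))) - 449) = 1/(1/(2*(-1/8)) - 449) = 1/((1/2)*(-8) - 449) = 1/(-4 - 449) = 1/(-453) = -1/453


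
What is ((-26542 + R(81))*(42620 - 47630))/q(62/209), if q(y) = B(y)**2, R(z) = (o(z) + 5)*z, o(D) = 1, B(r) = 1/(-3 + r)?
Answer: 41671810266000/43681 ≈ 9.5400e+8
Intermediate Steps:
R(z) = 6*z (R(z) = (1 + 5)*z = 6*z)
q(y) = (-3 + y)**(-2) (q(y) = (1/(-3 + y))**2 = (-3 + y)**(-2))
((-26542 + R(81))*(42620 - 47630))/q(62/209) = ((-26542 + 6*81)*(42620 - 47630))/((-3 + 62/209)**(-2)) = ((-26542 + 486)*(-5010))/((-3 + 62*(1/209))**(-2)) = (-26056*(-5010))/((-3 + 62/209)**(-2)) = 130540560/((-565/209)**(-2)) = 130540560/(43681/319225) = 130540560*(319225/43681) = 41671810266000/43681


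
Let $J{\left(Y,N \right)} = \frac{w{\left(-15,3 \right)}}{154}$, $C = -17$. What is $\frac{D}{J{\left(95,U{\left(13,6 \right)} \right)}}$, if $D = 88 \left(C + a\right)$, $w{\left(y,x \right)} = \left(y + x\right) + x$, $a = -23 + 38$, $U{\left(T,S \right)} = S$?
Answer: $\frac{27104}{9} \approx 3011.6$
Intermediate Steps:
$a = 15$
$w{\left(y,x \right)} = y + 2 x$ ($w{\left(y,x \right)} = \left(x + y\right) + x = y + 2 x$)
$D = -176$ ($D = 88 \left(-17 + 15\right) = 88 \left(-2\right) = -176$)
$J{\left(Y,N \right)} = - \frac{9}{154}$ ($J{\left(Y,N \right)} = \frac{-15 + 2 \cdot 3}{154} = \left(-15 + 6\right) \frac{1}{154} = \left(-9\right) \frac{1}{154} = - \frac{9}{154}$)
$\frac{D}{J{\left(95,U{\left(13,6 \right)} \right)}} = - \frac{176}{- \frac{9}{154}} = \left(-176\right) \left(- \frac{154}{9}\right) = \frac{27104}{9}$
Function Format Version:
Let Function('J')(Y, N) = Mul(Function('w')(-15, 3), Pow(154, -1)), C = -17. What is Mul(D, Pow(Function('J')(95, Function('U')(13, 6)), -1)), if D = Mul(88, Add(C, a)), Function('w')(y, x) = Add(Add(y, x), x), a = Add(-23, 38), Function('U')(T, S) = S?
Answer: Rational(27104, 9) ≈ 3011.6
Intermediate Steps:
a = 15
Function('w')(y, x) = Add(y, Mul(2, x)) (Function('w')(y, x) = Add(Add(x, y), x) = Add(y, Mul(2, x)))
D = -176 (D = Mul(88, Add(-17, 15)) = Mul(88, -2) = -176)
Function('J')(Y, N) = Rational(-9, 154) (Function('J')(Y, N) = Mul(Add(-15, Mul(2, 3)), Pow(154, -1)) = Mul(Add(-15, 6), Rational(1, 154)) = Mul(-9, Rational(1, 154)) = Rational(-9, 154))
Mul(D, Pow(Function('J')(95, Function('U')(13, 6)), -1)) = Mul(-176, Pow(Rational(-9, 154), -1)) = Mul(-176, Rational(-154, 9)) = Rational(27104, 9)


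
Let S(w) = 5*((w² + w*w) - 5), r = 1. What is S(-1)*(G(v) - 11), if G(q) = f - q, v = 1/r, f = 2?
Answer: 150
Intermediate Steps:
v = 1 (v = 1/1 = 1*1 = 1)
G(q) = 2 - q
S(w) = -25 + 10*w² (S(w) = 5*((w² + w²) - 5) = 5*(2*w² - 5) = 5*(-5 + 2*w²) = -25 + 10*w²)
S(-1)*(G(v) - 11) = (-25 + 10*(-1)²)*((2 - 1*1) - 11) = (-25 + 10*1)*((2 - 1) - 11) = (-25 + 10)*(1 - 11) = -15*(-10) = 150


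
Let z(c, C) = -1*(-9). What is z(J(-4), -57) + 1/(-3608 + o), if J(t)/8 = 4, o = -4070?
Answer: 69101/7678 ≈ 8.9999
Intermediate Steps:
J(t) = 32 (J(t) = 8*4 = 32)
z(c, C) = 9
z(J(-4), -57) + 1/(-3608 + o) = 9 + 1/(-3608 - 4070) = 9 + 1/(-7678) = 9 - 1/7678 = 69101/7678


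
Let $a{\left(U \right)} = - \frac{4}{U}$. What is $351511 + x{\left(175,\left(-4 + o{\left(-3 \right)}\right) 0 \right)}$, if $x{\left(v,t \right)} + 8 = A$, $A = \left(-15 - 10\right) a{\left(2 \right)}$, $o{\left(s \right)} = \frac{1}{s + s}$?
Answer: $351553$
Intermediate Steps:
$o{\left(s \right)} = \frac{1}{2 s}$
$A = 50$ ($A = \left(-15 - 10\right) \left(- \frac{4}{2}\right) = - 25 \left(\left(-4\right) \frac{1}{2}\right) = \left(-25\right) \left(-2\right) = 50$)
$x{\left(v,t \right)} = 42$ ($x{\left(v,t \right)} = -8 + 50 = 42$)
$351511 + x{\left(175,\left(-4 + o{\left(-3 \right)}\right) 0 \right)} = 351511 + 42 = 351553$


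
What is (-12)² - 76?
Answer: 68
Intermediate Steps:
(-12)² - 76 = 144 - 76 = 68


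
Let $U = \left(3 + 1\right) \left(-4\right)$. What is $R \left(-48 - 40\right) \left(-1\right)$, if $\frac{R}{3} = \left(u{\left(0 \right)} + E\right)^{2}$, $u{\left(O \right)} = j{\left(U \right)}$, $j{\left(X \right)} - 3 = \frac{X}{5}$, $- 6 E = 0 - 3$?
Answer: $\frac{594}{25} \approx 23.76$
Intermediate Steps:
$U = -16$ ($U = 4 \left(-4\right) = -16$)
$E = \frac{1}{2}$ ($E = - \frac{0 - 3}{6} = \left(- \frac{1}{6}\right) \left(-3\right) = \frac{1}{2} \approx 0.5$)
$j{\left(X \right)} = 3 + \frac{X}{5}$
$u{\left(O \right)} = - \frac{1}{5}$ ($u{\left(O \right)} = 3 + \frac{1}{5} \left(-16\right) = 3 - \frac{16}{5} = - \frac{1}{5}$)
$R = \frac{27}{100}$ ($R = 3 \left(- \frac{1}{5} + \frac{1}{2}\right)^{2} = 3 \left(\frac{3}{10}\right)^{2} = 3 \cdot \frac{9}{100} = \frac{27}{100} \approx 0.27$)
$R \left(-48 - 40\right) \left(-1\right) = \frac{27 \left(-48 - 40\right)}{100} \left(-1\right) = \frac{27}{100} \left(-88\right) \left(-1\right) = \left(- \frac{594}{25}\right) \left(-1\right) = \frac{594}{25}$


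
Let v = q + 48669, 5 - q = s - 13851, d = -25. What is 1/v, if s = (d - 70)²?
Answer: 1/53500 ≈ 1.8692e-5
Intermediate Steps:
s = 9025 (s = (-25 - 70)² = (-95)² = 9025)
q = 4831 (q = 5 - (9025 - 13851) = 5 - 1*(-4826) = 5 + 4826 = 4831)
v = 53500 (v = 4831 + 48669 = 53500)
1/v = 1/53500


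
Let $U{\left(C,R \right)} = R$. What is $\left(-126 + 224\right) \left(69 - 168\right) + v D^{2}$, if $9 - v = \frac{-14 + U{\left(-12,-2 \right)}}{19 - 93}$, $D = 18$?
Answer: $- \frac{253674}{37} \approx -6856.1$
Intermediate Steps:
$v = \frac{325}{37}$ ($v = 9 - \frac{-14 - 2}{19 - 93} = 9 - - \frac{16}{-74} = 9 - \left(-16\right) \left(- \frac{1}{74}\right) = 9 - \frac{8}{37} = \frac{325}{37} \approx 8.7838$)
$\left(-126 + 224\right) \left(69 - 168\right) + v D^{2} = \left(-126 + 224\right) \left(69 - 168\right) + \frac{325 \cdot 18^{2}}{37} = 98 \left(-99\right) + \frac{325}{37} \cdot 324 = -9702 + \frac{105300}{37} = - \frac{253674}{37}$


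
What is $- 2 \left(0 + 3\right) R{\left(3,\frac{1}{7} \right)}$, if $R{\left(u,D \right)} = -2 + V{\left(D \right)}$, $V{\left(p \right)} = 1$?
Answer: $6$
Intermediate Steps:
$R{\left(u,D \right)} = -1$ ($R{\left(u,D \right)} = -2 + 1 = -1$)
$- 2 \left(0 + 3\right) R{\left(3,\frac{1}{7} \right)} = - 2 \left(0 + 3\right) \left(-1\right) = \left(-2\right) 3 \left(-1\right) = \left(-6\right) \left(-1\right) = 6$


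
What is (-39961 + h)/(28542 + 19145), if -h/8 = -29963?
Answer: 199743/47687 ≈ 4.1886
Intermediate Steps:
h = 239704 (h = -8*(-29963) = 239704)
(-39961 + h)/(28542 + 19145) = (-39961 + 239704)/(28542 + 19145) = 199743/47687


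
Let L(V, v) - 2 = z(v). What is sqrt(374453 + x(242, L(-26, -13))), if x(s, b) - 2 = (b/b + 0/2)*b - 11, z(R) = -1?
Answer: 3*sqrt(41605) ≈ 611.92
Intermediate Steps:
L(V, v) = 1 (L(V, v) = 2 - 1 = 1)
x(s, b) = -9 + b (x(s, b) = 2 + ((b/b + 0/2)*b - 11) = 2 + ((1 + 0*(1/2))*b - 11) = 2 + ((1 + 0)*b - 11) = 2 + (1*b - 11) = 2 + (b - 11) = 2 + (-11 + b) = -9 + b)
sqrt(374453 + x(242, L(-26, -13))) = sqrt(374453 + (-9 + 1)) = sqrt(374453 - 8) = sqrt(374445) = 3*sqrt(41605)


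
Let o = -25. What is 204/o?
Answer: -204/25 ≈ -8.1600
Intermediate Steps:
204/o = 204/(-25) = 204*(-1/25) = -204/25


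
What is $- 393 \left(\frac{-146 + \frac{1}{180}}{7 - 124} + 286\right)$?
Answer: $- \frac{792476509}{7020} \approx -1.1289 \cdot 10^{5}$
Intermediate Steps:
$- 393 \left(\frac{-146 + \frac{1}{180}}{7 - 124} + 286\right) = - 393 \left(\frac{-146 + \frac{1}{180}}{-117} + 286\right) = - 393 \left(\left(- \frac{26279}{180}\right) \left(- \frac{1}{117}\right) + 286\right) = - 393 \left(\frac{26279}{21060} + 286\right) = \left(-393\right) \frac{6049439}{21060} = - \frac{792476509}{7020}$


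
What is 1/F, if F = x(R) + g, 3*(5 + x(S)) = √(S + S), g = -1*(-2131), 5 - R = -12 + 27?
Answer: 9567/20339452 - 3*I*√5/20339452 ≈ 0.00047037 - 3.2981e-7*I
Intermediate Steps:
R = -10 (R = 5 - (-12 + 27) = 5 - 1*15 = 5 - 15 = -10)
g = 2131
x(S) = -5 + √2*√S/3 (x(S) = -5 + √(S + S)/3 = -5 + √(2*S)/3 = -5 + (√2*√S)/3 = -5 + √2*√S/3)
F = 2126 + 2*I*√5/3 (F = (-5 + √2*√(-10)/3) + 2131 = (-5 + √2*(I*√10)/3) + 2131 = (-5 + 2*I*√5/3) + 2131 = 2126 + 2*I*√5/3 ≈ 2126.0 + 1.4907*I)
1/F = 1/(2126 + 2*I*√5/3)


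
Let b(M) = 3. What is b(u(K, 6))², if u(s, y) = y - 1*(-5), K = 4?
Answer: 9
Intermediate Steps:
u(s, y) = 5 + y (u(s, y) = y + 5 = 5 + y)
b(u(K, 6))² = 3² = 9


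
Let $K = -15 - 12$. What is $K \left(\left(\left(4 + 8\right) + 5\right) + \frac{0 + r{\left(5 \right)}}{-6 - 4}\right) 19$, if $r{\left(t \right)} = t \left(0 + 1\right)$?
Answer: $- \frac{16929}{2} \approx -8464.5$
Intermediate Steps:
$r{\left(t \right)} = t$ ($r{\left(t \right)} = t 1 = t$)
$K = -27$
$K \left(\left(\left(4 + 8\right) + 5\right) + \frac{0 + r{\left(5 \right)}}{-6 - 4}\right) 19 = - 27 \left(\left(\left(4 + 8\right) + 5\right) + \frac{0 + 5}{-6 - 4}\right) 19 = - 27 \left(\left(12 + 5\right) + \frac{5}{-10}\right) 19 = - 27 \left(17 + 5 \left(- \frac{1}{10}\right)\right) 19 = - 27 \left(17 - \frac{1}{2}\right) 19 = - 27 \cdot \frac{33}{2} \cdot 19 = \left(-27\right) \frac{627}{2} = - \frac{16929}{2}$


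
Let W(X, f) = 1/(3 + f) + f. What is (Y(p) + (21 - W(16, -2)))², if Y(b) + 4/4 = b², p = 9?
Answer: 10404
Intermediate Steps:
W(X, f) = f + 1/(3 + f)
Y(b) = -1 + b²
(Y(p) + (21 - W(16, -2)))² = ((-1 + 9²) + (21 - (1 + (-2)² + 3*(-2))/(3 - 2)))² = ((-1 + 81) + (21 - (1 + 4 - 6)/1))² = (80 + (21 - (-1)))² = (80 + (21 - 1*(-1)))² = (80 + (21 + 1))² = (80 + 22)² = 102² = 10404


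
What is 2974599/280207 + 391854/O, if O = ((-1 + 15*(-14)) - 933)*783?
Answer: 425783794945/41832663444 ≈ 10.178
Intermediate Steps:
O = -895752 (O = ((-1 - 210) - 933)*783 = (-211 - 933)*783 = -1144*783 = -895752)
2974599/280207 + 391854/O = 2974599/280207 + 391854/(-895752) = 2974599*(1/280207) + 391854*(-1/895752) = 2974599/280207 - 65309/149292 = 425783794945/41832663444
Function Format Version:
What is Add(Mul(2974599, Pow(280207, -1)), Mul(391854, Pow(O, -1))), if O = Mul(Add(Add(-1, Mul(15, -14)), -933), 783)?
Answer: Rational(425783794945, 41832663444) ≈ 10.178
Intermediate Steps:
O = -895752 (O = Mul(Add(Add(-1, -210), -933), 783) = Mul(Add(-211, -933), 783) = Mul(-1144, 783) = -895752)
Add(Mul(2974599, Pow(280207, -1)), Mul(391854, Pow(O, -1))) = Add(Mul(2974599, Pow(280207, -1)), Mul(391854, Pow(-895752, -1))) = Add(Mul(2974599, Rational(1, 280207)), Mul(391854, Rational(-1, 895752))) = Add(Rational(2974599, 280207), Rational(-65309, 149292)) = Rational(425783794945, 41832663444)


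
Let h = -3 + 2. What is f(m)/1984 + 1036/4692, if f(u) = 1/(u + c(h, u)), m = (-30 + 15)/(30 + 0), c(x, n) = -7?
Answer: 428083/1939360 ≈ 0.22073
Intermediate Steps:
h = -1
m = -½ (m = -15/30 = -15*1/30 = -½ ≈ -0.50000)
f(u) = 1/(-7 + u) (f(u) = 1/(u - 7) = 1/(-7 + u))
f(m)/1984 + 1036/4692 = 1/(-7 - ½*1984) + 1036/4692 = (1/1984)/(-15/2) + 1036*(1/4692) = -2/15*1/1984 + 259/1173 = -1/14880 + 259/1173 = 428083/1939360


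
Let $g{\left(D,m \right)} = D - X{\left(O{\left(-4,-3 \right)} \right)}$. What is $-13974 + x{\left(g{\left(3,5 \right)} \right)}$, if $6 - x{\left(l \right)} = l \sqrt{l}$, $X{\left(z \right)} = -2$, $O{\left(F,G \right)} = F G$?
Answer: $-13968 - 5 \sqrt{5} \approx -13979.0$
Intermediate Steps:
$g{\left(D,m \right)} = 2 + D$ ($g{\left(D,m \right)} = D - -2 = D + 2 = 2 + D$)
$x{\left(l \right)} = 6 - l^{\frac{3}{2}}$ ($x{\left(l \right)} = 6 - l \sqrt{l} = 6 - l^{\frac{3}{2}}$)
$-13974 + x{\left(g{\left(3,5 \right)} \right)} = -13974 + \left(6 - \left(2 + 3\right)^{\frac{3}{2}}\right) = -13974 + \left(6 - 5^{\frac{3}{2}}\right) = -13974 + \left(6 - 5 \sqrt{5}\right) = -13968 - 5 \sqrt{5}$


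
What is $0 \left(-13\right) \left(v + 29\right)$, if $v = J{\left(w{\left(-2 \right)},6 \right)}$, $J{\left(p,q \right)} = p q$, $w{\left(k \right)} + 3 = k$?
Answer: $0$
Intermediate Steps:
$w{\left(k \right)} = -3 + k$
$v = -30$ ($v = \left(-3 - 2\right) 6 = \left(-5\right) 6 = -30$)
$0 \left(-13\right) \left(v + 29\right) = 0 \left(-13\right) \left(-30 + 29\right) = 0 \left(-1\right) = 0$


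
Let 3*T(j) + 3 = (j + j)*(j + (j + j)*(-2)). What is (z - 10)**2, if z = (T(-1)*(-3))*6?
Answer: 1936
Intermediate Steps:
T(j) = -1 - 2*j**2 (T(j) = -1 + ((j + j)*(j + (j + j)*(-2)))/3 = -1 + ((2*j)*(j + (2*j)*(-2)))/3 = -1 + ((2*j)*(j - 4*j))/3 = -1 + ((2*j)*(-3*j))/3 = -1 + (-6*j**2)/3 = -1 - 2*j**2)
z = 54 (z = ((-1 - 2*(-1)**2)*(-3))*6 = ((-1 - 2*1)*(-3))*6 = ((-1 - 2)*(-3))*6 = -3*(-3)*6 = 9*6 = 54)
(z - 10)**2 = (54 - 10)**2 = 44**2 = 1936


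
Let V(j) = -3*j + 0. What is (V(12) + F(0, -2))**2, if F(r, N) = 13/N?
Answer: 7225/4 ≈ 1806.3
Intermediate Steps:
V(j) = -3*j
(V(12) + F(0, -2))**2 = (-3*12 + 13/(-2))**2 = (-36 + 13*(-1/2))**2 = (-36 - 13/2)**2 = (-85/2)**2 = 7225/4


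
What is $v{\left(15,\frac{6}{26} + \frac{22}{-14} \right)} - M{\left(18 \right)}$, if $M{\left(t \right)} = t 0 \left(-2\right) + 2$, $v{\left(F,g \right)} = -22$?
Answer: $-24$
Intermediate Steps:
$M{\left(t \right)} = 2$ ($M{\left(t \right)} = t 0 + 2 = 0 + 2 = 2$)
$v{\left(15,\frac{6}{26} + \frac{22}{-14} \right)} - M{\left(18 \right)} = -22 - 2 = -24$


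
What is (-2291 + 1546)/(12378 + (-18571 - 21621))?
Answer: 745/27814 ≈ 0.026785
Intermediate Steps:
(-2291 + 1546)/(12378 + (-18571 - 21621)) = -745/(12378 - 40192) = -745/(-27814) = -745*(-1/27814) = 745/27814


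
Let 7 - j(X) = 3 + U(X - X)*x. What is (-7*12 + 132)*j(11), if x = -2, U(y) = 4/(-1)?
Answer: -192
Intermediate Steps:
U(y) = -4 (U(y) = 4*(-1) = -4)
j(X) = -4 (j(X) = 7 - (3 - 4*(-2)) = 7 - (3 + 8) = 7 - 1*11 = 7 - 11 = -4)
(-7*12 + 132)*j(11) = (-7*12 + 132)*(-4) = (-84 + 132)*(-4) = 48*(-4) = -192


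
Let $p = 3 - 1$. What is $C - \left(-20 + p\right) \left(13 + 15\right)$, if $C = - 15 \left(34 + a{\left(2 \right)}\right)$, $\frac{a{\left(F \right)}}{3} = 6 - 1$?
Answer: $-231$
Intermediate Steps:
$a{\left(F \right)} = 15$ ($a{\left(F \right)} = 3 \left(6 - 1\right) = 3 \cdot 5 = 15$)
$p = 2$ ($p = 3 - 1 = 2$)
$C = -735$ ($C = - 15 \left(34 + 15\right) = \left(-15\right) 49 = -735$)
$C - \left(-20 + p\right) \left(13 + 15\right) = -735 - \left(-20 + 2\right) \left(13 + 15\right) = -735 - \left(-18\right) 28 = -735 - -504 = -735 + 504 = -231$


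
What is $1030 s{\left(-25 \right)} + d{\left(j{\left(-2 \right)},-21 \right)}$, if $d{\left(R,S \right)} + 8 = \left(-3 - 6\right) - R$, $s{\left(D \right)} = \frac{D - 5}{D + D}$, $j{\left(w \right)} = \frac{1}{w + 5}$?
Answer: $\frac{1802}{3} \approx 600.67$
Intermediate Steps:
$j{\left(w \right)} = \frac{1}{5 + w}$
$s{\left(D \right)} = \frac{-5 + D}{2 D}$
$d{\left(R,S \right)} = -17 - R$ ($d{\left(R,S \right)} = -8 - \left(9 + R\right) = -17 - R$)
$1030 s{\left(-25 \right)} + d{\left(j{\left(-2 \right)},-21 \right)} = 1030 \frac{-5 - 25}{2 \left(-25\right)} - \left(17 + \frac{1}{5 - 2}\right) = 1030 \cdot \frac{1}{2} \left(- \frac{1}{25}\right) \left(-30\right) - \frac{52}{3} = 1030 \cdot \frac{3}{5} - \frac{52}{3} = 618 - \frac{52}{3} = \frac{1802}{3}$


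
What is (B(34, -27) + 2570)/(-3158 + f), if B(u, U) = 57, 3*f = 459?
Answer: -2627/3005 ≈ -0.87421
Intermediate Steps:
f = 153 (f = (⅓)*459 = 153)
(B(34, -27) + 2570)/(-3158 + f) = (57 + 2570)/(-3158 + 153) = 2627/(-3005) = 2627*(-1/3005) = -2627/3005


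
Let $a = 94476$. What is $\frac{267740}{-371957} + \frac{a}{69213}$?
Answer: $\frac{5536640304}{8581419947} \approx 0.64519$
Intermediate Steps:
$\frac{267740}{-371957} + \frac{a}{69213} = \frac{267740}{-371957} + \frac{94476}{69213} = 267740 \left(- \frac{1}{371957}\right) + 94476 \cdot \frac{1}{69213} = - \frac{267740}{371957} + \frac{31492}{23071} = \frac{5536640304}{8581419947}$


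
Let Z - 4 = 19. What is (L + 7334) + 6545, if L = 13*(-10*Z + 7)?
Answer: 10980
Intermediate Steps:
Z = 23 (Z = 4 + 19 = 23)
L = -2899 (L = 13*(-10*23 + 7) = 13*(-230 + 7) = 13*(-223) = -2899)
(L + 7334) + 6545 = (-2899 + 7334) + 6545 = 4435 + 6545 = 10980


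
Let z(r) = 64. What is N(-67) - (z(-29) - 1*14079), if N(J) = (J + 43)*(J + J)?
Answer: 17231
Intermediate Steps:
N(J) = 2*J*(43 + J) (N(J) = (43 + J)*(2*J) = 2*J*(43 + J))
N(-67) - (z(-29) - 1*14079) = 2*(-67)*(43 - 67) - (64 - 1*14079) = 2*(-67)*(-24) - (64 - 14079) = 3216 - 1*(-14015) = 3216 + 14015 = 17231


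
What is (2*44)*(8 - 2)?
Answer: 528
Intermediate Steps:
(2*44)*(8 - 2) = 88*6 = 528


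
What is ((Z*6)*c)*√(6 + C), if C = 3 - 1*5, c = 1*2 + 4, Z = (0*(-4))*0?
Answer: 0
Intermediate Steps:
Z = 0 (Z = 0*0 = 0)
c = 6 (c = 2 + 4 = 6)
C = -2 (C = 3 - 5 = -2)
((Z*6)*c)*√(6 + C) = ((0*6)*6)*√(6 - 2) = (0*6)*√4 = 0*2 = 0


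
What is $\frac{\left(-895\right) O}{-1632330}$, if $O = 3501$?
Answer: $\frac{69631}{36274} \approx 1.9196$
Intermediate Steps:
$\frac{\left(-895\right) O}{-1632330} = \frac{\left(-895\right) 3501}{-1632330} = \left(-3133395\right) \left(- \frac{1}{1632330}\right) = \frac{69631}{36274}$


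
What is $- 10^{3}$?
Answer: $-1000$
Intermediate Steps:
$- 10^{3} = \left(-1\right) 1000 = -1000$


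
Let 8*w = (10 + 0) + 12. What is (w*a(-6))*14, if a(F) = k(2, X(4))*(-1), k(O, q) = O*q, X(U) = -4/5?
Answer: 308/5 ≈ 61.600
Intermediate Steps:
w = 11/4 (w = ((10 + 0) + 12)/8 = (10 + 12)/8 = (⅛)*22 = 11/4 ≈ 2.7500)
X(U) = -⅘ (X(U) = -4*⅕ = -⅘)
a(F) = 8/5 (a(F) = (2*(-⅘))*(-1) = -8/5*(-1) = 8/5)
(w*a(-6))*14 = ((11/4)*(8/5))*14 = (22/5)*14 = 308/5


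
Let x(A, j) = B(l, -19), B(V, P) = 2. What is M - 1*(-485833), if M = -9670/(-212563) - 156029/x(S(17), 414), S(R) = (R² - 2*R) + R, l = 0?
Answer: 173374266971/425126 ≈ 4.0782e+5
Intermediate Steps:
S(R) = R² - R
x(A, j) = 2
M = -33165972987/425126 (M = -9670/(-212563) - 156029/2 = -9670*(-1/212563) - 156029*½ = 9670/212563 - 156029/2 = -33165972987/425126 ≈ -78015.)
M - 1*(-485833) = -33165972987/425126 - 1*(-485833) = -33165972987/425126 + 485833 = 173374266971/425126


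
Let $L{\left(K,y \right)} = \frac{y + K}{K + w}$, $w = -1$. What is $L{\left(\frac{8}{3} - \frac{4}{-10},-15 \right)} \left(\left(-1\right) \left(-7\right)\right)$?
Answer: $- \frac{1253}{31} \approx -40.419$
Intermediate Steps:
$L{\left(K,y \right)} = \frac{K + y}{-1 + K}$ ($L{\left(K,y \right)} = \frac{y + K}{K - 1} = \frac{K + y}{-1 + K}$)
$L{\left(\frac{8}{3} - \frac{4}{-10},-15 \right)} \left(\left(-1\right) \left(-7\right)\right) = \frac{\left(\frac{8}{3} - \frac{4}{-10}\right) - 15}{-1 + \left(\frac{8}{3} - \frac{4}{-10}\right)} \left(\left(-1\right) \left(-7\right)\right) = \frac{\left(8 \cdot \frac{1}{3} - - \frac{2}{5}\right) - 15}{-1 + \left(8 \cdot \frac{1}{3} - - \frac{2}{5}\right)} 7 = \frac{\left(\frac{8}{3} + \frac{2}{5}\right) - 15}{-1 + \left(\frac{8}{3} + \frac{2}{5}\right)} 7 = \frac{\frac{46}{15} - 15}{-1 + \frac{46}{15}} \cdot 7 = \frac{1}{\frac{31}{15}} \left(- \frac{179}{15}\right) 7 = \frac{15}{31} \left(- \frac{179}{15}\right) 7 = \left(- \frac{179}{31}\right) 7 = - \frac{1253}{31}$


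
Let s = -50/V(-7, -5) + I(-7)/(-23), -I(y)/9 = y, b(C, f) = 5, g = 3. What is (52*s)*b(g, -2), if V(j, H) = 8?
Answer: -53755/23 ≈ -2337.2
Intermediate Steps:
I(y) = -9*y
s = -827/92 (s = -50/8 - 9*(-7)/(-23) = -50*⅛ + 63*(-1/23) = -25/4 - 63/23 = -827/92 ≈ -8.9891)
(52*s)*b(g, -2) = (52*(-827/92))*5 = -10751/23*5 = -53755/23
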